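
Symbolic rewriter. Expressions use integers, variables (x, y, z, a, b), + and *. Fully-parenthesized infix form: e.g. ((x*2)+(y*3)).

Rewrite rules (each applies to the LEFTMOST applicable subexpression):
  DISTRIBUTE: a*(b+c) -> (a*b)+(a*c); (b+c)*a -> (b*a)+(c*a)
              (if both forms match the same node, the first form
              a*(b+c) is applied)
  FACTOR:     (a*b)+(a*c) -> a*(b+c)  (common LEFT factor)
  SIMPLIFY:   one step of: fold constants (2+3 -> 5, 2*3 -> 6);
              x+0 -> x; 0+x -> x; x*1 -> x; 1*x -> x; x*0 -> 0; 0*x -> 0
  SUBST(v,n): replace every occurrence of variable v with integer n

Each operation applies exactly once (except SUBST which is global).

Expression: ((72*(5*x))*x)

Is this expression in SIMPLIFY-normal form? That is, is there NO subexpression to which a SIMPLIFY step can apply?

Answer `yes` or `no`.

Answer: yes

Derivation:
Expression: ((72*(5*x))*x)
Scanning for simplifiable subexpressions (pre-order)...
  at root: ((72*(5*x))*x) (not simplifiable)
  at L: (72*(5*x)) (not simplifiable)
  at LR: (5*x) (not simplifiable)
Result: no simplifiable subexpression found -> normal form.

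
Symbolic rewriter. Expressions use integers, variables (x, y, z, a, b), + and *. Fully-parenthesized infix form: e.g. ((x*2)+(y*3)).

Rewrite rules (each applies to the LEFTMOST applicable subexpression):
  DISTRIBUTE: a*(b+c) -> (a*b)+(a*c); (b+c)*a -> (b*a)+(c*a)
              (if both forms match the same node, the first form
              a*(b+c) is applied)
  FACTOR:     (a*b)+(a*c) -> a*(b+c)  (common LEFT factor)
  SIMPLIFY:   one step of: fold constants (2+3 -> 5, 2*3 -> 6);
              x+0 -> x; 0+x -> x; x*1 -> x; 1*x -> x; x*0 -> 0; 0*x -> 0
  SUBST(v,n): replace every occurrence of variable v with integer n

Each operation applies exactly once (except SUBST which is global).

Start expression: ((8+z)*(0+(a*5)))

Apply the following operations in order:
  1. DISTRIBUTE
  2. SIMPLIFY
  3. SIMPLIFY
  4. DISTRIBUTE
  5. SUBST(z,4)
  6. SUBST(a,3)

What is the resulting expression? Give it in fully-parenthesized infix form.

Start: ((8+z)*(0+(a*5)))
Apply DISTRIBUTE at root (target: ((8+z)*(0+(a*5)))): ((8+z)*(0+(a*5))) -> (((8+z)*0)+((8+z)*(a*5)))
Apply SIMPLIFY at L (target: ((8+z)*0)): (((8+z)*0)+((8+z)*(a*5))) -> (0+((8+z)*(a*5)))
Apply SIMPLIFY at root (target: (0+((8+z)*(a*5)))): (0+((8+z)*(a*5))) -> ((8+z)*(a*5))
Apply DISTRIBUTE at root (target: ((8+z)*(a*5))): ((8+z)*(a*5)) -> ((8*(a*5))+(z*(a*5)))
Apply SUBST(z,4): ((8*(a*5))+(z*(a*5))) -> ((8*(a*5))+(4*(a*5)))
Apply SUBST(a,3): ((8*(a*5))+(4*(a*5))) -> ((8*(3*5))+(4*(3*5)))

Answer: ((8*(3*5))+(4*(3*5)))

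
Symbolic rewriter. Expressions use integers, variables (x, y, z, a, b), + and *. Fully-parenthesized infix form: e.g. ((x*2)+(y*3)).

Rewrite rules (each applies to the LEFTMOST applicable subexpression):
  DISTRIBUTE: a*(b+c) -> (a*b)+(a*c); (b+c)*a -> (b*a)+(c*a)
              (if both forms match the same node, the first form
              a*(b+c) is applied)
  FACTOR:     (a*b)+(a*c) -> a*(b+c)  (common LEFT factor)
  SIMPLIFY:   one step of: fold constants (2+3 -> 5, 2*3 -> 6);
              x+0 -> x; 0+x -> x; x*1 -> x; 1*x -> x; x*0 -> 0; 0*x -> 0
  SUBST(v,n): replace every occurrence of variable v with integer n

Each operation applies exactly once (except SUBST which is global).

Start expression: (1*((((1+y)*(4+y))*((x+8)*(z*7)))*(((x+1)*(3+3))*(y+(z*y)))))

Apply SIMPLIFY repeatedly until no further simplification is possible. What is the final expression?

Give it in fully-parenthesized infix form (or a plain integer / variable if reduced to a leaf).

Start: (1*((((1+y)*(4+y))*((x+8)*(z*7)))*(((x+1)*(3+3))*(y+(z*y)))))
Step 1: at root: (1*((((1+y)*(4+y))*((x+8)*(z*7)))*(((x+1)*(3+3))*(y+(z*y))))) -> ((((1+y)*(4+y))*((x+8)*(z*7)))*(((x+1)*(3+3))*(y+(z*y)))); overall: (1*((((1+y)*(4+y))*((x+8)*(z*7)))*(((x+1)*(3+3))*(y+(z*y))))) -> ((((1+y)*(4+y))*((x+8)*(z*7)))*(((x+1)*(3+3))*(y+(z*y))))
Step 2: at RLR: (3+3) -> 6; overall: ((((1+y)*(4+y))*((x+8)*(z*7)))*(((x+1)*(3+3))*(y+(z*y)))) -> ((((1+y)*(4+y))*((x+8)*(z*7)))*(((x+1)*6)*(y+(z*y))))
Fixed point: ((((1+y)*(4+y))*((x+8)*(z*7)))*(((x+1)*6)*(y+(z*y))))

Answer: ((((1+y)*(4+y))*((x+8)*(z*7)))*(((x+1)*6)*(y+(z*y))))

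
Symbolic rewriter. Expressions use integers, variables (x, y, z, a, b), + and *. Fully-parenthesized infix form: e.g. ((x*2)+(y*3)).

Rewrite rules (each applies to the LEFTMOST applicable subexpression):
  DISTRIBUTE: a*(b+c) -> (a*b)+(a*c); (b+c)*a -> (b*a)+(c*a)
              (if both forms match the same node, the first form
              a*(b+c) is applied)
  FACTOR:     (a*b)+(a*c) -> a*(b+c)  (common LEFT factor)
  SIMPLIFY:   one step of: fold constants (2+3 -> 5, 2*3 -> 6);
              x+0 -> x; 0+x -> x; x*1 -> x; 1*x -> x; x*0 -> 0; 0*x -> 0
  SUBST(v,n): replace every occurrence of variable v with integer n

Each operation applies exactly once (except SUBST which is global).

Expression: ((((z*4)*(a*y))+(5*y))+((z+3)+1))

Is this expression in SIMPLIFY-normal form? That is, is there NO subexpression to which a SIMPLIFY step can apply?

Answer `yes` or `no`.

Expression: ((((z*4)*(a*y))+(5*y))+((z+3)+1))
Scanning for simplifiable subexpressions (pre-order)...
  at root: ((((z*4)*(a*y))+(5*y))+((z+3)+1)) (not simplifiable)
  at L: (((z*4)*(a*y))+(5*y)) (not simplifiable)
  at LL: ((z*4)*(a*y)) (not simplifiable)
  at LLL: (z*4) (not simplifiable)
  at LLR: (a*y) (not simplifiable)
  at LR: (5*y) (not simplifiable)
  at R: ((z+3)+1) (not simplifiable)
  at RL: (z+3) (not simplifiable)
Result: no simplifiable subexpression found -> normal form.

Answer: yes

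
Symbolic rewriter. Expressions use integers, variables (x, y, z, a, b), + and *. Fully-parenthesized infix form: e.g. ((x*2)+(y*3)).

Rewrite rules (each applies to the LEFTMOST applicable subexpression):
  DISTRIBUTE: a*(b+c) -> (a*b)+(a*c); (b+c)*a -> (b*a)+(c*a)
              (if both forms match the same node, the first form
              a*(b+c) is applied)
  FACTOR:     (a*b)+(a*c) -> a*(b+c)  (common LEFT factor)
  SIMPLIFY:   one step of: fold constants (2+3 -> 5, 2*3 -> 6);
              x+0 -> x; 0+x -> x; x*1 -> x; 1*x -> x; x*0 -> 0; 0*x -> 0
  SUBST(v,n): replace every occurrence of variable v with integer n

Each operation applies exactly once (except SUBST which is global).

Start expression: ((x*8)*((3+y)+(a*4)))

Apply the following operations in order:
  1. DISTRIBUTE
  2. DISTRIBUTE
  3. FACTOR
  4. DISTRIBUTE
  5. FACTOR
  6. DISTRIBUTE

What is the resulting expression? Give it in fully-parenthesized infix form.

Answer: ((((x*8)*3)+((x*8)*y))+((x*8)*(a*4)))

Derivation:
Start: ((x*8)*((3+y)+(a*4)))
Apply DISTRIBUTE at root (target: ((x*8)*((3+y)+(a*4)))): ((x*8)*((3+y)+(a*4))) -> (((x*8)*(3+y))+((x*8)*(a*4)))
Apply DISTRIBUTE at L (target: ((x*8)*(3+y))): (((x*8)*(3+y))+((x*8)*(a*4))) -> ((((x*8)*3)+((x*8)*y))+((x*8)*(a*4)))
Apply FACTOR at L (target: (((x*8)*3)+((x*8)*y))): ((((x*8)*3)+((x*8)*y))+((x*8)*(a*4))) -> (((x*8)*(3+y))+((x*8)*(a*4)))
Apply DISTRIBUTE at L (target: ((x*8)*(3+y))): (((x*8)*(3+y))+((x*8)*(a*4))) -> ((((x*8)*3)+((x*8)*y))+((x*8)*(a*4)))
Apply FACTOR at L (target: (((x*8)*3)+((x*8)*y))): ((((x*8)*3)+((x*8)*y))+((x*8)*(a*4))) -> (((x*8)*(3+y))+((x*8)*(a*4)))
Apply DISTRIBUTE at L (target: ((x*8)*(3+y))): (((x*8)*(3+y))+((x*8)*(a*4))) -> ((((x*8)*3)+((x*8)*y))+((x*8)*(a*4)))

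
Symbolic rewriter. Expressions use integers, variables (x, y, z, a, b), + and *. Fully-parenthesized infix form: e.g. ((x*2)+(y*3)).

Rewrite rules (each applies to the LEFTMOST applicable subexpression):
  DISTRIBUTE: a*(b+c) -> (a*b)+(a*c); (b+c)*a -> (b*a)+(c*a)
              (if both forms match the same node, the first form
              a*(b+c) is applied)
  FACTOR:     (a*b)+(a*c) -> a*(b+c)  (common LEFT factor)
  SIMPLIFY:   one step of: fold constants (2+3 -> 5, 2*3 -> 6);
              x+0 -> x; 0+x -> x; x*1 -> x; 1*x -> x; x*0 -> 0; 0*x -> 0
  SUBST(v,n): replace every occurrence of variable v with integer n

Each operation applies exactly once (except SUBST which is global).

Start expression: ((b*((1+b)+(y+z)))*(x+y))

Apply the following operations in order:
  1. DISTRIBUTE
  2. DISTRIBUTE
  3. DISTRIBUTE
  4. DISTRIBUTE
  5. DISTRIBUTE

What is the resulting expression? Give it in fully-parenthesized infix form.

Answer: (((((b*1)*x)+((b*b)*x))+((b*(y+z))*x))+((b*((1+b)+(y+z)))*y))

Derivation:
Start: ((b*((1+b)+(y+z)))*(x+y))
Apply DISTRIBUTE at root (target: ((b*((1+b)+(y+z)))*(x+y))): ((b*((1+b)+(y+z)))*(x+y)) -> (((b*((1+b)+(y+z)))*x)+((b*((1+b)+(y+z)))*y))
Apply DISTRIBUTE at LL (target: (b*((1+b)+(y+z)))): (((b*((1+b)+(y+z)))*x)+((b*((1+b)+(y+z)))*y)) -> ((((b*(1+b))+(b*(y+z)))*x)+((b*((1+b)+(y+z)))*y))
Apply DISTRIBUTE at L (target: (((b*(1+b))+(b*(y+z)))*x)): ((((b*(1+b))+(b*(y+z)))*x)+((b*((1+b)+(y+z)))*y)) -> ((((b*(1+b))*x)+((b*(y+z))*x))+((b*((1+b)+(y+z)))*y))
Apply DISTRIBUTE at LLL (target: (b*(1+b))): ((((b*(1+b))*x)+((b*(y+z))*x))+((b*((1+b)+(y+z)))*y)) -> (((((b*1)+(b*b))*x)+((b*(y+z))*x))+((b*((1+b)+(y+z)))*y))
Apply DISTRIBUTE at LL (target: (((b*1)+(b*b))*x)): (((((b*1)+(b*b))*x)+((b*(y+z))*x))+((b*((1+b)+(y+z)))*y)) -> (((((b*1)*x)+((b*b)*x))+((b*(y+z))*x))+((b*((1+b)+(y+z)))*y))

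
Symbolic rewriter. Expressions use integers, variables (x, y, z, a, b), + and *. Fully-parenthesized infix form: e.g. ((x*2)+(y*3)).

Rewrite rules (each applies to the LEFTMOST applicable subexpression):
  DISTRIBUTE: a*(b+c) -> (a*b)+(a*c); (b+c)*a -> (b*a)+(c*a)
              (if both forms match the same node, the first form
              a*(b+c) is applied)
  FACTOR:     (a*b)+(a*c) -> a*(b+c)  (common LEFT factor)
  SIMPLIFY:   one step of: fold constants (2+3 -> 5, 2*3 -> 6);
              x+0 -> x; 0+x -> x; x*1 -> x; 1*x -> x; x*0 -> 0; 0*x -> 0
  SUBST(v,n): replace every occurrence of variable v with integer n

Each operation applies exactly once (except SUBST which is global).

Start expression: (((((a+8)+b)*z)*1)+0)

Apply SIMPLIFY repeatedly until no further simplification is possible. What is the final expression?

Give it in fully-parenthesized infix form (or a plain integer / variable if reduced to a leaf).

Answer: (((a+8)+b)*z)

Derivation:
Start: (((((a+8)+b)*z)*1)+0)
Step 1: at root: (((((a+8)+b)*z)*1)+0) -> ((((a+8)+b)*z)*1); overall: (((((a+8)+b)*z)*1)+0) -> ((((a+8)+b)*z)*1)
Step 2: at root: ((((a+8)+b)*z)*1) -> (((a+8)+b)*z); overall: ((((a+8)+b)*z)*1) -> (((a+8)+b)*z)
Fixed point: (((a+8)+b)*z)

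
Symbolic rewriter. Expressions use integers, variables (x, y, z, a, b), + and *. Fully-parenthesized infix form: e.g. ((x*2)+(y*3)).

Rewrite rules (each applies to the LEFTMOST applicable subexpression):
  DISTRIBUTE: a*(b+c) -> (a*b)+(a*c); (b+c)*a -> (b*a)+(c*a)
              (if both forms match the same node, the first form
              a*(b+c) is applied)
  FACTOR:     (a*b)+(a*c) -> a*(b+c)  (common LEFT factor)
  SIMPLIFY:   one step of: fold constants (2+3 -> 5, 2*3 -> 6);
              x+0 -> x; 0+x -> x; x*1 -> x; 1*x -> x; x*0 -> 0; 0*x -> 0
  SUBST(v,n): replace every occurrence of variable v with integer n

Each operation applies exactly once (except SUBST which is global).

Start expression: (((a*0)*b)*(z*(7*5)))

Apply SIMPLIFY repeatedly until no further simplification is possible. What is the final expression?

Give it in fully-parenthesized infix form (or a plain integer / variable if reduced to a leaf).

Start: (((a*0)*b)*(z*(7*5)))
Step 1: at LL: (a*0) -> 0; overall: (((a*0)*b)*(z*(7*5))) -> ((0*b)*(z*(7*5)))
Step 2: at L: (0*b) -> 0; overall: ((0*b)*(z*(7*5))) -> (0*(z*(7*5)))
Step 3: at root: (0*(z*(7*5))) -> 0; overall: (0*(z*(7*5))) -> 0
Fixed point: 0

Answer: 0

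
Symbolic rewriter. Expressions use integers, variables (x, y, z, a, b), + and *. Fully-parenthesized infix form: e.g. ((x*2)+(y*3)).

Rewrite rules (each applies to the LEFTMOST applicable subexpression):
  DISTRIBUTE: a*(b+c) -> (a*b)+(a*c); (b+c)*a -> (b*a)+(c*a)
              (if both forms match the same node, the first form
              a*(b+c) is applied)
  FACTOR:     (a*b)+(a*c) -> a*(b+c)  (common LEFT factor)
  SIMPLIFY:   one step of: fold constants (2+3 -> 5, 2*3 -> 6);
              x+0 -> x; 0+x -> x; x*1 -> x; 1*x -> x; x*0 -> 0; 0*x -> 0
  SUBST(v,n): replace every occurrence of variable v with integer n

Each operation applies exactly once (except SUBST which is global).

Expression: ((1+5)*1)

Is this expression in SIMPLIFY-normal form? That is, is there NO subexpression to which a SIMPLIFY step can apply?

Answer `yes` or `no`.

Answer: no

Derivation:
Expression: ((1+5)*1)
Scanning for simplifiable subexpressions (pre-order)...
  at root: ((1+5)*1) (SIMPLIFIABLE)
  at L: (1+5) (SIMPLIFIABLE)
Found simplifiable subexpr at path root: ((1+5)*1)
One SIMPLIFY step would give: (1+5)
-> NOT in normal form.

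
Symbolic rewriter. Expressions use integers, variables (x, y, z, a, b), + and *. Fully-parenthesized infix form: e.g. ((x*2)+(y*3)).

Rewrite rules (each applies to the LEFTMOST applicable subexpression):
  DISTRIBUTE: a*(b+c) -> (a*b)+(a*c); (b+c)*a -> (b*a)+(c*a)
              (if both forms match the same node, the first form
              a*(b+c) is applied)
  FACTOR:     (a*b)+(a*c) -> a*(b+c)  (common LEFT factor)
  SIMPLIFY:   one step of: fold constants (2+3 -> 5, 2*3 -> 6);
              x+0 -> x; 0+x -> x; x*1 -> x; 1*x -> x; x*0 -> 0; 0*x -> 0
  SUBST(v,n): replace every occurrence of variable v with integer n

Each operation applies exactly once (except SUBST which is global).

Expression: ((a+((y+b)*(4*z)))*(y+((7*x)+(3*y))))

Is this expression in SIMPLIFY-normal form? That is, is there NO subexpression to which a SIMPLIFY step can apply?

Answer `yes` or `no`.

Answer: yes

Derivation:
Expression: ((a+((y+b)*(4*z)))*(y+((7*x)+(3*y))))
Scanning for simplifiable subexpressions (pre-order)...
  at root: ((a+((y+b)*(4*z)))*(y+((7*x)+(3*y)))) (not simplifiable)
  at L: (a+((y+b)*(4*z))) (not simplifiable)
  at LR: ((y+b)*(4*z)) (not simplifiable)
  at LRL: (y+b) (not simplifiable)
  at LRR: (4*z) (not simplifiable)
  at R: (y+((7*x)+(3*y))) (not simplifiable)
  at RR: ((7*x)+(3*y)) (not simplifiable)
  at RRL: (7*x) (not simplifiable)
  at RRR: (3*y) (not simplifiable)
Result: no simplifiable subexpression found -> normal form.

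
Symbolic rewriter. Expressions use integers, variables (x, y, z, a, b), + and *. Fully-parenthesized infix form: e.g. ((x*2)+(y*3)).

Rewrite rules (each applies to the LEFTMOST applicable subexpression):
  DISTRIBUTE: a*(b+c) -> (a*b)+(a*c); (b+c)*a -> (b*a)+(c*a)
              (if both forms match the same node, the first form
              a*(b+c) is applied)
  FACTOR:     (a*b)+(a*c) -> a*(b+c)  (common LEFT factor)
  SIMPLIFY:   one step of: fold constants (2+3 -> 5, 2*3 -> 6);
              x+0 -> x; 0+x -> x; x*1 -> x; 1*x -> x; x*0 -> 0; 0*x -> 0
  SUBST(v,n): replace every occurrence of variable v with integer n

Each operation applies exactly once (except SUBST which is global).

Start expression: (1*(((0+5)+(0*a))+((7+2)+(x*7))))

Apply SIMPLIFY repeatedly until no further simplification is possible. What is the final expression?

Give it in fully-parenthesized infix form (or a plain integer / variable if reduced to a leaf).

Answer: (5+(9+(x*7)))

Derivation:
Start: (1*(((0+5)+(0*a))+((7+2)+(x*7))))
Step 1: at root: (1*(((0+5)+(0*a))+((7+2)+(x*7)))) -> (((0+5)+(0*a))+((7+2)+(x*7))); overall: (1*(((0+5)+(0*a))+((7+2)+(x*7)))) -> (((0+5)+(0*a))+((7+2)+(x*7)))
Step 2: at LL: (0+5) -> 5; overall: (((0+5)+(0*a))+((7+2)+(x*7))) -> ((5+(0*a))+((7+2)+(x*7)))
Step 3: at LR: (0*a) -> 0; overall: ((5+(0*a))+((7+2)+(x*7))) -> ((5+0)+((7+2)+(x*7)))
Step 4: at L: (5+0) -> 5; overall: ((5+0)+((7+2)+(x*7))) -> (5+((7+2)+(x*7)))
Step 5: at RL: (7+2) -> 9; overall: (5+((7+2)+(x*7))) -> (5+(9+(x*7)))
Fixed point: (5+(9+(x*7)))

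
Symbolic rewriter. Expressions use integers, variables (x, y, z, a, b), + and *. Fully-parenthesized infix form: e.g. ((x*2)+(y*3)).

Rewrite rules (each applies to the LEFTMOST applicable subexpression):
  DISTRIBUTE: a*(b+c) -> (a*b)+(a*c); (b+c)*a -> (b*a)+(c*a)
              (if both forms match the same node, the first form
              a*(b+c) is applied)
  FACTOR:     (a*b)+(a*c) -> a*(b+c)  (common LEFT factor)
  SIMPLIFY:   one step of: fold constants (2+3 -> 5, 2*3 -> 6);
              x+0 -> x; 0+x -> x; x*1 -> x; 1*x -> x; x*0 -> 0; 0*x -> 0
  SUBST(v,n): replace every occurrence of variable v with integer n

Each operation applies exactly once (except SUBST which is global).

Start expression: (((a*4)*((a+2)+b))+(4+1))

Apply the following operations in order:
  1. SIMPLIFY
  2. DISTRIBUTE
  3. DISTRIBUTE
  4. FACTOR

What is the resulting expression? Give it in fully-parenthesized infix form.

Start: (((a*4)*((a+2)+b))+(4+1))
Apply SIMPLIFY at R (target: (4+1)): (((a*4)*((a+2)+b))+(4+1)) -> (((a*4)*((a+2)+b))+5)
Apply DISTRIBUTE at L (target: ((a*4)*((a+2)+b))): (((a*4)*((a+2)+b))+5) -> ((((a*4)*(a+2))+((a*4)*b))+5)
Apply DISTRIBUTE at LL (target: ((a*4)*(a+2))): ((((a*4)*(a+2))+((a*4)*b))+5) -> (((((a*4)*a)+((a*4)*2))+((a*4)*b))+5)
Apply FACTOR at LL (target: (((a*4)*a)+((a*4)*2))): (((((a*4)*a)+((a*4)*2))+((a*4)*b))+5) -> ((((a*4)*(a+2))+((a*4)*b))+5)

Answer: ((((a*4)*(a+2))+((a*4)*b))+5)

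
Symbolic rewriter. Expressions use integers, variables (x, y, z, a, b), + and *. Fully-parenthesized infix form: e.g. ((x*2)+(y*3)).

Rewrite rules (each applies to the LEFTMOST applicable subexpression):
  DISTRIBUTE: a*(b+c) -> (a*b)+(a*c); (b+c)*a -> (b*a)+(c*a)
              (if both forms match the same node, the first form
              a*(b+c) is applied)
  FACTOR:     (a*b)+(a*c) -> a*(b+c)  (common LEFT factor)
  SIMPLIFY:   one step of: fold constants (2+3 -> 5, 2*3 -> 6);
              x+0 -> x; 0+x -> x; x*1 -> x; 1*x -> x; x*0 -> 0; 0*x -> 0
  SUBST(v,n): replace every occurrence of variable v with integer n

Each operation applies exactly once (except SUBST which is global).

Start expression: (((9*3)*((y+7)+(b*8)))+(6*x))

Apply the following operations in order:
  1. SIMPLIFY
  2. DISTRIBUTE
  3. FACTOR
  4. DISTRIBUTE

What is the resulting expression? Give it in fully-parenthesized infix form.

Start: (((9*3)*((y+7)+(b*8)))+(6*x))
Apply SIMPLIFY at LL (target: (9*3)): (((9*3)*((y+7)+(b*8)))+(6*x)) -> ((27*((y+7)+(b*8)))+(6*x))
Apply DISTRIBUTE at L (target: (27*((y+7)+(b*8)))): ((27*((y+7)+(b*8)))+(6*x)) -> (((27*(y+7))+(27*(b*8)))+(6*x))
Apply FACTOR at L (target: ((27*(y+7))+(27*(b*8)))): (((27*(y+7))+(27*(b*8)))+(6*x)) -> ((27*((y+7)+(b*8)))+(6*x))
Apply DISTRIBUTE at L (target: (27*((y+7)+(b*8)))): ((27*((y+7)+(b*8)))+(6*x)) -> (((27*(y+7))+(27*(b*8)))+(6*x))

Answer: (((27*(y+7))+(27*(b*8)))+(6*x))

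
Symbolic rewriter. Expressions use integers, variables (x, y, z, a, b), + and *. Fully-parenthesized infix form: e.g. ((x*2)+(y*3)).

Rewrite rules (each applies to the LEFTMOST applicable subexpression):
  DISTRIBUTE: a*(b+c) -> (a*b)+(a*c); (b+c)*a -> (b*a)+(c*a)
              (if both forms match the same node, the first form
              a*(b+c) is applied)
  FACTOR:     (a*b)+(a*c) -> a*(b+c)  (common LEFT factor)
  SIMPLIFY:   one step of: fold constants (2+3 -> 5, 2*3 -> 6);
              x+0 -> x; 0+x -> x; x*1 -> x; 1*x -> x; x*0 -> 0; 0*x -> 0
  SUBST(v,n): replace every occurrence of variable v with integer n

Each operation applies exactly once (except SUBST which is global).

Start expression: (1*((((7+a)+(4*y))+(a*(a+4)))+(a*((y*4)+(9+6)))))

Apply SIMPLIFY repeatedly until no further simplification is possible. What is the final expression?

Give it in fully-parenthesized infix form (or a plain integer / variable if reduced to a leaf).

Answer: ((((7+a)+(4*y))+(a*(a+4)))+(a*((y*4)+15)))

Derivation:
Start: (1*((((7+a)+(4*y))+(a*(a+4)))+(a*((y*4)+(9+6)))))
Step 1: at root: (1*((((7+a)+(4*y))+(a*(a+4)))+(a*((y*4)+(9+6))))) -> ((((7+a)+(4*y))+(a*(a+4)))+(a*((y*4)+(9+6)))); overall: (1*((((7+a)+(4*y))+(a*(a+4)))+(a*((y*4)+(9+6))))) -> ((((7+a)+(4*y))+(a*(a+4)))+(a*((y*4)+(9+6))))
Step 2: at RRR: (9+6) -> 15; overall: ((((7+a)+(4*y))+(a*(a+4)))+(a*((y*4)+(9+6)))) -> ((((7+a)+(4*y))+(a*(a+4)))+(a*((y*4)+15)))
Fixed point: ((((7+a)+(4*y))+(a*(a+4)))+(a*((y*4)+15)))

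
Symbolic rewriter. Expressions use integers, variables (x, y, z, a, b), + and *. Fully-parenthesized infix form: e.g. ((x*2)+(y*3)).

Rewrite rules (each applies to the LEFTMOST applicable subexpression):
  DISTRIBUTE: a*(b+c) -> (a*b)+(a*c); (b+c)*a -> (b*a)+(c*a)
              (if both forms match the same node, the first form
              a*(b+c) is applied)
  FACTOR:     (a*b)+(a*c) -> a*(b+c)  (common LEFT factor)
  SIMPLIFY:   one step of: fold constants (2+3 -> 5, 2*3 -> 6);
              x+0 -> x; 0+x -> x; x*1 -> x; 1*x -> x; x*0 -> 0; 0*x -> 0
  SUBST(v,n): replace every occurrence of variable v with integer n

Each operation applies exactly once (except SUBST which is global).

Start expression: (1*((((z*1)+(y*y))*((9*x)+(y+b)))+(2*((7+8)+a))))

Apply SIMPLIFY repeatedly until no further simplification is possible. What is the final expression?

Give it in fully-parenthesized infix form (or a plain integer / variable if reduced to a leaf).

Answer: (((z+(y*y))*((9*x)+(y+b)))+(2*(15+a)))

Derivation:
Start: (1*((((z*1)+(y*y))*((9*x)+(y+b)))+(2*((7+8)+a))))
Step 1: at root: (1*((((z*1)+(y*y))*((9*x)+(y+b)))+(2*((7+8)+a)))) -> ((((z*1)+(y*y))*((9*x)+(y+b)))+(2*((7+8)+a))); overall: (1*((((z*1)+(y*y))*((9*x)+(y+b)))+(2*((7+8)+a)))) -> ((((z*1)+(y*y))*((9*x)+(y+b)))+(2*((7+8)+a)))
Step 2: at LLL: (z*1) -> z; overall: ((((z*1)+(y*y))*((9*x)+(y+b)))+(2*((7+8)+a))) -> (((z+(y*y))*((9*x)+(y+b)))+(2*((7+8)+a)))
Step 3: at RRL: (7+8) -> 15; overall: (((z+(y*y))*((9*x)+(y+b)))+(2*((7+8)+a))) -> (((z+(y*y))*((9*x)+(y+b)))+(2*(15+a)))
Fixed point: (((z+(y*y))*((9*x)+(y+b)))+(2*(15+a)))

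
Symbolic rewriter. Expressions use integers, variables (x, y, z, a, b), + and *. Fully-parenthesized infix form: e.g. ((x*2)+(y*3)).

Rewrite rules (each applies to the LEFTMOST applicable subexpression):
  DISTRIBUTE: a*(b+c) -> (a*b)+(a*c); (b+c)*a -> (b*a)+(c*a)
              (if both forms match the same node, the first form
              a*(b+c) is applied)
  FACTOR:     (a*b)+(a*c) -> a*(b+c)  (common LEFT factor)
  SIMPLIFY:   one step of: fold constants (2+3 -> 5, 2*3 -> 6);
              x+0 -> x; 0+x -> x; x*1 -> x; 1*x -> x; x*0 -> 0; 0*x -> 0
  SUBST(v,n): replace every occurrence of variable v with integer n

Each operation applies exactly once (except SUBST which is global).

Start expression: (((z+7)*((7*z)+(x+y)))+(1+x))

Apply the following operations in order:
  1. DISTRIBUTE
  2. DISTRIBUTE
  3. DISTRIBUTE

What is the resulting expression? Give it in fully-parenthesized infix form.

Answer: ((((z*(7*z))+(7*(7*z)))+(((z+7)*x)+((z+7)*y)))+(1+x))

Derivation:
Start: (((z+7)*((7*z)+(x+y)))+(1+x))
Apply DISTRIBUTE at L (target: ((z+7)*((7*z)+(x+y)))): (((z+7)*((7*z)+(x+y)))+(1+x)) -> ((((z+7)*(7*z))+((z+7)*(x+y)))+(1+x))
Apply DISTRIBUTE at LL (target: ((z+7)*(7*z))): ((((z+7)*(7*z))+((z+7)*(x+y)))+(1+x)) -> ((((z*(7*z))+(7*(7*z)))+((z+7)*(x+y)))+(1+x))
Apply DISTRIBUTE at LR (target: ((z+7)*(x+y))): ((((z*(7*z))+(7*(7*z)))+((z+7)*(x+y)))+(1+x)) -> ((((z*(7*z))+(7*(7*z)))+(((z+7)*x)+((z+7)*y)))+(1+x))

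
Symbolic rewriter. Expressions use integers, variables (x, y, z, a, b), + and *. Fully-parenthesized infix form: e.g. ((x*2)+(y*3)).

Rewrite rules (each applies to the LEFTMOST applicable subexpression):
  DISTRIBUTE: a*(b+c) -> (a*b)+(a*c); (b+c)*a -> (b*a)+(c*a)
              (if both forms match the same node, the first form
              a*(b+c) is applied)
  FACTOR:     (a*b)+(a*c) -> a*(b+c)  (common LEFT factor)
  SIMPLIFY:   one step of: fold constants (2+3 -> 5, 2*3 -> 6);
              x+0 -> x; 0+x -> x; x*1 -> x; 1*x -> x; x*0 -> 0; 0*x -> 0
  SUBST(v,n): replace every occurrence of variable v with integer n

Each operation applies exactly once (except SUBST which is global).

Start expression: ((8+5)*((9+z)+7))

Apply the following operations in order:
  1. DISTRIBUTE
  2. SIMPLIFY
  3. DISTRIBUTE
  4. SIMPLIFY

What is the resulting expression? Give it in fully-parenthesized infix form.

Answer: ((117+(13*z))+((8+5)*7))

Derivation:
Start: ((8+5)*((9+z)+7))
Apply DISTRIBUTE at root (target: ((8+5)*((9+z)+7))): ((8+5)*((9+z)+7)) -> (((8+5)*(9+z))+((8+5)*7))
Apply SIMPLIFY at LL (target: (8+5)): (((8+5)*(9+z))+((8+5)*7)) -> ((13*(9+z))+((8+5)*7))
Apply DISTRIBUTE at L (target: (13*(9+z))): ((13*(9+z))+((8+5)*7)) -> (((13*9)+(13*z))+((8+5)*7))
Apply SIMPLIFY at LL (target: (13*9)): (((13*9)+(13*z))+((8+5)*7)) -> ((117+(13*z))+((8+5)*7))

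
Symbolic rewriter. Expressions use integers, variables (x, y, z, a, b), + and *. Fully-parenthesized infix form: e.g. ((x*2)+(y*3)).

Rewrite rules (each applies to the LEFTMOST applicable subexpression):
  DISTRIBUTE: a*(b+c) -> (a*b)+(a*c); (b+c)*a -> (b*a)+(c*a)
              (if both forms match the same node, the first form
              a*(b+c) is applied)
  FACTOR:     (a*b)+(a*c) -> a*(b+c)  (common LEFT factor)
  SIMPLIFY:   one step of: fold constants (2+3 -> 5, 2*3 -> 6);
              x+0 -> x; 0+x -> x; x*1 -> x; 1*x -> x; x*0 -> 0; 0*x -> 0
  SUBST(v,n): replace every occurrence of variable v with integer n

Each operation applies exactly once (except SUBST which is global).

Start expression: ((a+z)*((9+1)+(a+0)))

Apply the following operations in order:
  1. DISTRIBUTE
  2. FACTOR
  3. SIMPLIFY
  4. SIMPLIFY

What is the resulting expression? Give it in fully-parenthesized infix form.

Start: ((a+z)*((9+1)+(a+0)))
Apply DISTRIBUTE at root (target: ((a+z)*((9+1)+(a+0)))): ((a+z)*((9+1)+(a+0))) -> (((a+z)*(9+1))+((a+z)*(a+0)))
Apply FACTOR at root (target: (((a+z)*(9+1))+((a+z)*(a+0)))): (((a+z)*(9+1))+((a+z)*(a+0))) -> ((a+z)*((9+1)+(a+0)))
Apply SIMPLIFY at RL (target: (9+1)): ((a+z)*((9+1)+(a+0))) -> ((a+z)*(10+(a+0)))
Apply SIMPLIFY at RR (target: (a+0)): ((a+z)*(10+(a+0))) -> ((a+z)*(10+a))

Answer: ((a+z)*(10+a))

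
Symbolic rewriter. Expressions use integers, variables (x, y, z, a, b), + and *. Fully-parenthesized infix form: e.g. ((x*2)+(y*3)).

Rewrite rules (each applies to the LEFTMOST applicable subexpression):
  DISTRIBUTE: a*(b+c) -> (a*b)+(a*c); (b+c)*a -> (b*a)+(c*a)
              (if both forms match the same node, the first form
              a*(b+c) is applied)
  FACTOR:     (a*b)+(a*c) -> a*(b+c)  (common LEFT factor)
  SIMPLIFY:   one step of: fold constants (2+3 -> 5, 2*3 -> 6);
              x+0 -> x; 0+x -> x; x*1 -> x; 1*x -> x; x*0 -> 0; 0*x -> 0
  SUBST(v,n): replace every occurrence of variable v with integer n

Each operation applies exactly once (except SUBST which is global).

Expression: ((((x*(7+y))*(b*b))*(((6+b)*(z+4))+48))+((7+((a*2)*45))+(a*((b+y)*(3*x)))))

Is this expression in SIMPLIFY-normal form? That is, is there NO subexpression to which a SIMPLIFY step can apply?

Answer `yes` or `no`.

Answer: yes

Derivation:
Expression: ((((x*(7+y))*(b*b))*(((6+b)*(z+4))+48))+((7+((a*2)*45))+(a*((b+y)*(3*x)))))
Scanning for simplifiable subexpressions (pre-order)...
  at root: ((((x*(7+y))*(b*b))*(((6+b)*(z+4))+48))+((7+((a*2)*45))+(a*((b+y)*(3*x))))) (not simplifiable)
  at L: (((x*(7+y))*(b*b))*(((6+b)*(z+4))+48)) (not simplifiable)
  at LL: ((x*(7+y))*(b*b)) (not simplifiable)
  at LLL: (x*(7+y)) (not simplifiable)
  at LLLR: (7+y) (not simplifiable)
  at LLR: (b*b) (not simplifiable)
  at LR: (((6+b)*(z+4))+48) (not simplifiable)
  at LRL: ((6+b)*(z+4)) (not simplifiable)
  at LRLL: (6+b) (not simplifiable)
  at LRLR: (z+4) (not simplifiable)
  at R: ((7+((a*2)*45))+(a*((b+y)*(3*x)))) (not simplifiable)
  at RL: (7+((a*2)*45)) (not simplifiable)
  at RLR: ((a*2)*45) (not simplifiable)
  at RLRL: (a*2) (not simplifiable)
  at RR: (a*((b+y)*(3*x))) (not simplifiable)
  at RRR: ((b+y)*(3*x)) (not simplifiable)
  at RRRL: (b+y) (not simplifiable)
  at RRRR: (3*x) (not simplifiable)
Result: no simplifiable subexpression found -> normal form.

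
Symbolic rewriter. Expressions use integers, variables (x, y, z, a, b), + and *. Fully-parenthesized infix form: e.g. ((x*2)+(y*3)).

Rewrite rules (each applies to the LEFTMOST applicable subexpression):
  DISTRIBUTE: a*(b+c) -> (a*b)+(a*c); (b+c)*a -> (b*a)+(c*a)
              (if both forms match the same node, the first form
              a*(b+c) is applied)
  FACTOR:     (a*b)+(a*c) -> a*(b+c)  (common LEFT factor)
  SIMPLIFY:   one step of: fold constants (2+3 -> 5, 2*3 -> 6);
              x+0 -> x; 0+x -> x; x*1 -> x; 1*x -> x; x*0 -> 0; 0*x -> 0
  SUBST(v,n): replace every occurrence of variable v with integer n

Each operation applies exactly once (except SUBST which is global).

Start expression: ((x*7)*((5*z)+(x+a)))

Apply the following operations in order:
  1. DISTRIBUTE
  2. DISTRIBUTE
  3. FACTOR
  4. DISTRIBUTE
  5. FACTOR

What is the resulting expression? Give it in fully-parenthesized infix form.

Answer: (((x*7)*(5*z))+((x*7)*(x+a)))

Derivation:
Start: ((x*7)*((5*z)+(x+a)))
Apply DISTRIBUTE at root (target: ((x*7)*((5*z)+(x+a)))): ((x*7)*((5*z)+(x+a))) -> (((x*7)*(5*z))+((x*7)*(x+a)))
Apply DISTRIBUTE at R (target: ((x*7)*(x+a))): (((x*7)*(5*z))+((x*7)*(x+a))) -> (((x*7)*(5*z))+(((x*7)*x)+((x*7)*a)))
Apply FACTOR at R (target: (((x*7)*x)+((x*7)*a))): (((x*7)*(5*z))+(((x*7)*x)+((x*7)*a))) -> (((x*7)*(5*z))+((x*7)*(x+a)))
Apply DISTRIBUTE at R (target: ((x*7)*(x+a))): (((x*7)*(5*z))+((x*7)*(x+a))) -> (((x*7)*(5*z))+(((x*7)*x)+((x*7)*a)))
Apply FACTOR at R (target: (((x*7)*x)+((x*7)*a))): (((x*7)*(5*z))+(((x*7)*x)+((x*7)*a))) -> (((x*7)*(5*z))+((x*7)*(x+a)))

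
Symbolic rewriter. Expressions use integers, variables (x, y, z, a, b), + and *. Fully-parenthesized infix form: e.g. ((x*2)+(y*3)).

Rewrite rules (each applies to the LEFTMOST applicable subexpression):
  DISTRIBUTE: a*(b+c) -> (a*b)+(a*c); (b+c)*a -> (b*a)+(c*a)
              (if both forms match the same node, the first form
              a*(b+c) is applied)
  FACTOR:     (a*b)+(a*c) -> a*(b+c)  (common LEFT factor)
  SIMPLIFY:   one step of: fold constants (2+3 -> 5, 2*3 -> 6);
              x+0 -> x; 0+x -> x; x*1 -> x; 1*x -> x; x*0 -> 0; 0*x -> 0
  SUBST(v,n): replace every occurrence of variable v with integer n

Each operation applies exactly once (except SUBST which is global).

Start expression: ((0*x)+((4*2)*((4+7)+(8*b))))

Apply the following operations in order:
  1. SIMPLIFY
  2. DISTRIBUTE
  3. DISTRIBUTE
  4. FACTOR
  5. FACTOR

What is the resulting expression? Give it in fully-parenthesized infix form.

Answer: (0+((4*2)*((4+7)+(8*b))))

Derivation:
Start: ((0*x)+((4*2)*((4+7)+(8*b))))
Apply SIMPLIFY at L (target: (0*x)): ((0*x)+((4*2)*((4+7)+(8*b)))) -> (0+((4*2)*((4+7)+(8*b))))
Apply DISTRIBUTE at R (target: ((4*2)*((4+7)+(8*b)))): (0+((4*2)*((4+7)+(8*b)))) -> (0+(((4*2)*(4+7))+((4*2)*(8*b))))
Apply DISTRIBUTE at RL (target: ((4*2)*(4+7))): (0+(((4*2)*(4+7))+((4*2)*(8*b)))) -> (0+((((4*2)*4)+((4*2)*7))+((4*2)*(8*b))))
Apply FACTOR at RL (target: (((4*2)*4)+((4*2)*7))): (0+((((4*2)*4)+((4*2)*7))+((4*2)*(8*b)))) -> (0+(((4*2)*(4+7))+((4*2)*(8*b))))
Apply FACTOR at R (target: (((4*2)*(4+7))+((4*2)*(8*b)))): (0+(((4*2)*(4+7))+((4*2)*(8*b)))) -> (0+((4*2)*((4+7)+(8*b))))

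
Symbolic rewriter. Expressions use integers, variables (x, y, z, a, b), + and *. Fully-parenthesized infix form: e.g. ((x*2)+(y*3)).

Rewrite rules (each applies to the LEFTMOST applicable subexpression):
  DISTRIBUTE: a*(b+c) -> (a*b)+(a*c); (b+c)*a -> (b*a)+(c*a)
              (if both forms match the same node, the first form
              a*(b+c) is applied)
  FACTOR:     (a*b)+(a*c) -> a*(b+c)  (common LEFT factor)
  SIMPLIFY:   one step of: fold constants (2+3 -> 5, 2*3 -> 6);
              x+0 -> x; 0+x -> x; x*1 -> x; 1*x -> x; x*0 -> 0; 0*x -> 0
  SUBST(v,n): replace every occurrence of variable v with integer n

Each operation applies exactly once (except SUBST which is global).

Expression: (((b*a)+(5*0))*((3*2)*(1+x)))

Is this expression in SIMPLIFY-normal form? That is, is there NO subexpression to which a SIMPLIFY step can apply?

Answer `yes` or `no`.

Answer: no

Derivation:
Expression: (((b*a)+(5*0))*((3*2)*(1+x)))
Scanning for simplifiable subexpressions (pre-order)...
  at root: (((b*a)+(5*0))*((3*2)*(1+x))) (not simplifiable)
  at L: ((b*a)+(5*0)) (not simplifiable)
  at LL: (b*a) (not simplifiable)
  at LR: (5*0) (SIMPLIFIABLE)
  at R: ((3*2)*(1+x)) (not simplifiable)
  at RL: (3*2) (SIMPLIFIABLE)
  at RR: (1+x) (not simplifiable)
Found simplifiable subexpr at path LR: (5*0)
One SIMPLIFY step would give: (((b*a)+0)*((3*2)*(1+x)))
-> NOT in normal form.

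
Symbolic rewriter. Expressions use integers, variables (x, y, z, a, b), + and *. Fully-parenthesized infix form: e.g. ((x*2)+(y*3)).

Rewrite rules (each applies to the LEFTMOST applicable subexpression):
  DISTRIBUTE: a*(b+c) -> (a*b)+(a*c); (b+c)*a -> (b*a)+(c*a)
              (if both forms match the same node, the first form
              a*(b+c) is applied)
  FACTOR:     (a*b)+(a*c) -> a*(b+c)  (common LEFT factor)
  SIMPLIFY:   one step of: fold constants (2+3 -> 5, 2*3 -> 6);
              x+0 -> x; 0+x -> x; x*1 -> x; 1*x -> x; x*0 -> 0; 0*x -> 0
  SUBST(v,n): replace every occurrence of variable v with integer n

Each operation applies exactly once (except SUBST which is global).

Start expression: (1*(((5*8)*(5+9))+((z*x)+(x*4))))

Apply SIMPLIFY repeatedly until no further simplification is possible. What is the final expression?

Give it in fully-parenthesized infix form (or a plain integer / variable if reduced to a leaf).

Start: (1*(((5*8)*(5+9))+((z*x)+(x*4))))
Step 1: at root: (1*(((5*8)*(5+9))+((z*x)+(x*4)))) -> (((5*8)*(5+9))+((z*x)+(x*4))); overall: (1*(((5*8)*(5+9))+((z*x)+(x*4)))) -> (((5*8)*(5+9))+((z*x)+(x*4)))
Step 2: at LL: (5*8) -> 40; overall: (((5*8)*(5+9))+((z*x)+(x*4))) -> ((40*(5+9))+((z*x)+(x*4)))
Step 3: at LR: (5+9) -> 14; overall: ((40*(5+9))+((z*x)+(x*4))) -> ((40*14)+((z*x)+(x*4)))
Step 4: at L: (40*14) -> 560; overall: ((40*14)+((z*x)+(x*4))) -> (560+((z*x)+(x*4)))
Fixed point: (560+((z*x)+(x*4)))

Answer: (560+((z*x)+(x*4)))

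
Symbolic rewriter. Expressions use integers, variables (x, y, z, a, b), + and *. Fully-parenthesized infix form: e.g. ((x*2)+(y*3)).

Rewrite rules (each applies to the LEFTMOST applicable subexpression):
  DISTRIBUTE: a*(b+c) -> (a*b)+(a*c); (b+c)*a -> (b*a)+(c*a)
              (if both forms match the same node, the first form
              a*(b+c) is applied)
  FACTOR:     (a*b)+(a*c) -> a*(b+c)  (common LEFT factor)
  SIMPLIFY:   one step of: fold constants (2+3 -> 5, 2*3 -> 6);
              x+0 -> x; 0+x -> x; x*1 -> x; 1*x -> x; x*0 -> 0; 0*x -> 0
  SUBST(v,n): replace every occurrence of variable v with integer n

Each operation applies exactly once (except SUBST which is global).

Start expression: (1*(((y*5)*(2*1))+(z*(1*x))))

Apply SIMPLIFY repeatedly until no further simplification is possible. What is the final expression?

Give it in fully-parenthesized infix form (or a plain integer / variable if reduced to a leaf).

Answer: (((y*5)*2)+(z*x))

Derivation:
Start: (1*(((y*5)*(2*1))+(z*(1*x))))
Step 1: at root: (1*(((y*5)*(2*1))+(z*(1*x)))) -> (((y*5)*(2*1))+(z*(1*x))); overall: (1*(((y*5)*(2*1))+(z*(1*x)))) -> (((y*5)*(2*1))+(z*(1*x)))
Step 2: at LR: (2*1) -> 2; overall: (((y*5)*(2*1))+(z*(1*x))) -> (((y*5)*2)+(z*(1*x)))
Step 3: at RR: (1*x) -> x; overall: (((y*5)*2)+(z*(1*x))) -> (((y*5)*2)+(z*x))
Fixed point: (((y*5)*2)+(z*x))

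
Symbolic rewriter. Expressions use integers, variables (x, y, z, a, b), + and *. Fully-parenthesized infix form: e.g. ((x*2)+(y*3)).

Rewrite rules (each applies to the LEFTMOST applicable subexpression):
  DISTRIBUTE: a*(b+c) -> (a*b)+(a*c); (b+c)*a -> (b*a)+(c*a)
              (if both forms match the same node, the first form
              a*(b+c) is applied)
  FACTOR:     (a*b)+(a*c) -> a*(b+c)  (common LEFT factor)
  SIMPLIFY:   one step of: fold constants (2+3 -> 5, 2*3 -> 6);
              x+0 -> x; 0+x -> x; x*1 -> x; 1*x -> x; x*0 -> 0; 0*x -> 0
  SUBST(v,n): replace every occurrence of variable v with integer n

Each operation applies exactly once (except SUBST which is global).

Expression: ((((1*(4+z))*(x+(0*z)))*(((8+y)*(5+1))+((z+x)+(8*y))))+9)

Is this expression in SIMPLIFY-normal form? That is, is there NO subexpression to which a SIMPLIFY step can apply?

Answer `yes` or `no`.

Answer: no

Derivation:
Expression: ((((1*(4+z))*(x+(0*z)))*(((8+y)*(5+1))+((z+x)+(8*y))))+9)
Scanning for simplifiable subexpressions (pre-order)...
  at root: ((((1*(4+z))*(x+(0*z)))*(((8+y)*(5+1))+((z+x)+(8*y))))+9) (not simplifiable)
  at L: (((1*(4+z))*(x+(0*z)))*(((8+y)*(5+1))+((z+x)+(8*y)))) (not simplifiable)
  at LL: ((1*(4+z))*(x+(0*z))) (not simplifiable)
  at LLL: (1*(4+z)) (SIMPLIFIABLE)
  at LLLR: (4+z) (not simplifiable)
  at LLR: (x+(0*z)) (not simplifiable)
  at LLRR: (0*z) (SIMPLIFIABLE)
  at LR: (((8+y)*(5+1))+((z+x)+(8*y))) (not simplifiable)
  at LRL: ((8+y)*(5+1)) (not simplifiable)
  at LRLL: (8+y) (not simplifiable)
  at LRLR: (5+1) (SIMPLIFIABLE)
  at LRR: ((z+x)+(8*y)) (not simplifiable)
  at LRRL: (z+x) (not simplifiable)
  at LRRR: (8*y) (not simplifiable)
Found simplifiable subexpr at path LLL: (1*(4+z))
One SIMPLIFY step would give: ((((4+z)*(x+(0*z)))*(((8+y)*(5+1))+((z+x)+(8*y))))+9)
-> NOT in normal form.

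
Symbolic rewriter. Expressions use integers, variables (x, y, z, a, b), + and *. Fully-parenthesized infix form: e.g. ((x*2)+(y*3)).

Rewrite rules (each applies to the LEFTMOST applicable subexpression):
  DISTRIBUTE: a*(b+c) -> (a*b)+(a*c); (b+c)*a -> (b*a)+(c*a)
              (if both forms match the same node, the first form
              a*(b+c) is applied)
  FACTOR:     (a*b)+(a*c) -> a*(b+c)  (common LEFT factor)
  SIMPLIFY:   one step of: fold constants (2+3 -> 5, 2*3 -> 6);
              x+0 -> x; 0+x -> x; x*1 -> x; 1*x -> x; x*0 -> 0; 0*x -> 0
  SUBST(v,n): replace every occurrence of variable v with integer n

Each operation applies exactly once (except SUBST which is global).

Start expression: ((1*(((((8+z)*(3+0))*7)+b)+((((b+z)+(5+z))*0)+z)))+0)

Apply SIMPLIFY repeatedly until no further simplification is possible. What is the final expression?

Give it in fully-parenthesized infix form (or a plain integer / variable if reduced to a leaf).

Answer: (((((8+z)*3)*7)+b)+z)

Derivation:
Start: ((1*(((((8+z)*(3+0))*7)+b)+((((b+z)+(5+z))*0)+z)))+0)
Step 1: at root: ((1*(((((8+z)*(3+0))*7)+b)+((((b+z)+(5+z))*0)+z)))+0) -> (1*(((((8+z)*(3+0))*7)+b)+((((b+z)+(5+z))*0)+z))); overall: ((1*(((((8+z)*(3+0))*7)+b)+((((b+z)+(5+z))*0)+z)))+0) -> (1*(((((8+z)*(3+0))*7)+b)+((((b+z)+(5+z))*0)+z)))
Step 2: at root: (1*(((((8+z)*(3+0))*7)+b)+((((b+z)+(5+z))*0)+z))) -> (((((8+z)*(3+0))*7)+b)+((((b+z)+(5+z))*0)+z)); overall: (1*(((((8+z)*(3+0))*7)+b)+((((b+z)+(5+z))*0)+z))) -> (((((8+z)*(3+0))*7)+b)+((((b+z)+(5+z))*0)+z))
Step 3: at LLLR: (3+0) -> 3; overall: (((((8+z)*(3+0))*7)+b)+((((b+z)+(5+z))*0)+z)) -> (((((8+z)*3)*7)+b)+((((b+z)+(5+z))*0)+z))
Step 4: at RL: (((b+z)+(5+z))*0) -> 0; overall: (((((8+z)*3)*7)+b)+((((b+z)+(5+z))*0)+z)) -> (((((8+z)*3)*7)+b)+(0+z))
Step 5: at R: (0+z) -> z; overall: (((((8+z)*3)*7)+b)+(0+z)) -> (((((8+z)*3)*7)+b)+z)
Fixed point: (((((8+z)*3)*7)+b)+z)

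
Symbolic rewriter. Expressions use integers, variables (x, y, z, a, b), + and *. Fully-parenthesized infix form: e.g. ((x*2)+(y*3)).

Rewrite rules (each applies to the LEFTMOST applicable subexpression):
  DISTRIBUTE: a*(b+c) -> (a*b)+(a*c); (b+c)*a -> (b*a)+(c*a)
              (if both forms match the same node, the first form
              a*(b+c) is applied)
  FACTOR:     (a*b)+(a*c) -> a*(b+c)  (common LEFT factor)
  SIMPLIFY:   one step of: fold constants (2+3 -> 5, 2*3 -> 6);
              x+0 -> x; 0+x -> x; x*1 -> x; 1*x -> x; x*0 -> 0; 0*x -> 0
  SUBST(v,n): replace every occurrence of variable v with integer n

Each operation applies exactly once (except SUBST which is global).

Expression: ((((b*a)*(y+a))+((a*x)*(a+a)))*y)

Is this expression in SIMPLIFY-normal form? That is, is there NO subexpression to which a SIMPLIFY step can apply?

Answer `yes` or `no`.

Expression: ((((b*a)*(y+a))+((a*x)*(a+a)))*y)
Scanning for simplifiable subexpressions (pre-order)...
  at root: ((((b*a)*(y+a))+((a*x)*(a+a)))*y) (not simplifiable)
  at L: (((b*a)*(y+a))+((a*x)*(a+a))) (not simplifiable)
  at LL: ((b*a)*(y+a)) (not simplifiable)
  at LLL: (b*a) (not simplifiable)
  at LLR: (y+a) (not simplifiable)
  at LR: ((a*x)*(a+a)) (not simplifiable)
  at LRL: (a*x) (not simplifiable)
  at LRR: (a+a) (not simplifiable)
Result: no simplifiable subexpression found -> normal form.

Answer: yes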